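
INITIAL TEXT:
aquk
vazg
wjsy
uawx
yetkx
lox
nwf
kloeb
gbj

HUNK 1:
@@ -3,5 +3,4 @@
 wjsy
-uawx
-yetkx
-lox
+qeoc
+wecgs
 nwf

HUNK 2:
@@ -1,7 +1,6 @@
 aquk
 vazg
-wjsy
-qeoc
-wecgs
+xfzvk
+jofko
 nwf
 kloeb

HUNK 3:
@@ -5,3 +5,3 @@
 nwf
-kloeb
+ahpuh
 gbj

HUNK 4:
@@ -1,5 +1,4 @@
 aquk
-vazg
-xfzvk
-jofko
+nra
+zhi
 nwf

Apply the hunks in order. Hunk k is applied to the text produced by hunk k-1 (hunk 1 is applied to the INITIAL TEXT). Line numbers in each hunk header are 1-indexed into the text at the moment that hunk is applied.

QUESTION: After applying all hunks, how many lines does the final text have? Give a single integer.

Answer: 6

Derivation:
Hunk 1: at line 3 remove [uawx,yetkx,lox] add [qeoc,wecgs] -> 8 lines: aquk vazg wjsy qeoc wecgs nwf kloeb gbj
Hunk 2: at line 1 remove [wjsy,qeoc,wecgs] add [xfzvk,jofko] -> 7 lines: aquk vazg xfzvk jofko nwf kloeb gbj
Hunk 3: at line 5 remove [kloeb] add [ahpuh] -> 7 lines: aquk vazg xfzvk jofko nwf ahpuh gbj
Hunk 4: at line 1 remove [vazg,xfzvk,jofko] add [nra,zhi] -> 6 lines: aquk nra zhi nwf ahpuh gbj
Final line count: 6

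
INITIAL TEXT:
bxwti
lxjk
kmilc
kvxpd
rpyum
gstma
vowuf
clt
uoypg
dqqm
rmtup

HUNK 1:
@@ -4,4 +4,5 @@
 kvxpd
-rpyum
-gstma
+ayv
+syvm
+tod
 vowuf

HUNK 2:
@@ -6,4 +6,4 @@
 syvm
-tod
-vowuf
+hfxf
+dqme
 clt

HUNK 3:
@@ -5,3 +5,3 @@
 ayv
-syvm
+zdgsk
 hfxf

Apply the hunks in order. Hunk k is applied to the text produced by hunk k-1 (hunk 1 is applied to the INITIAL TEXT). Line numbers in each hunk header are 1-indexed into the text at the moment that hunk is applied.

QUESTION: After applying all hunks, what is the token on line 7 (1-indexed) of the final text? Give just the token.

Hunk 1: at line 4 remove [rpyum,gstma] add [ayv,syvm,tod] -> 12 lines: bxwti lxjk kmilc kvxpd ayv syvm tod vowuf clt uoypg dqqm rmtup
Hunk 2: at line 6 remove [tod,vowuf] add [hfxf,dqme] -> 12 lines: bxwti lxjk kmilc kvxpd ayv syvm hfxf dqme clt uoypg dqqm rmtup
Hunk 3: at line 5 remove [syvm] add [zdgsk] -> 12 lines: bxwti lxjk kmilc kvxpd ayv zdgsk hfxf dqme clt uoypg dqqm rmtup
Final line 7: hfxf

Answer: hfxf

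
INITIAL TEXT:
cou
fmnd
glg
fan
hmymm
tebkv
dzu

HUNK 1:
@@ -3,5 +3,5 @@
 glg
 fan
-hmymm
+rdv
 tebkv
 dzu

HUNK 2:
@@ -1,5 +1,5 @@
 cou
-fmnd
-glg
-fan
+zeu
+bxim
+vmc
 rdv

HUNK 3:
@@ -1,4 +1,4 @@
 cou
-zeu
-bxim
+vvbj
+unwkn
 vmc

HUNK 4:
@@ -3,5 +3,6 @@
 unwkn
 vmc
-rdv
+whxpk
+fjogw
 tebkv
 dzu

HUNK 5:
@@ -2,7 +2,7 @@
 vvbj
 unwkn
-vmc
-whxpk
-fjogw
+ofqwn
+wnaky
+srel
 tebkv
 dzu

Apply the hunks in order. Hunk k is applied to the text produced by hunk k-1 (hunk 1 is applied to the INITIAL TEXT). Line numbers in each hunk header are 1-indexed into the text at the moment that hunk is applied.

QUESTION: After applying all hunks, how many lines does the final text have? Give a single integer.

Hunk 1: at line 3 remove [hmymm] add [rdv] -> 7 lines: cou fmnd glg fan rdv tebkv dzu
Hunk 2: at line 1 remove [fmnd,glg,fan] add [zeu,bxim,vmc] -> 7 lines: cou zeu bxim vmc rdv tebkv dzu
Hunk 3: at line 1 remove [zeu,bxim] add [vvbj,unwkn] -> 7 lines: cou vvbj unwkn vmc rdv tebkv dzu
Hunk 4: at line 3 remove [rdv] add [whxpk,fjogw] -> 8 lines: cou vvbj unwkn vmc whxpk fjogw tebkv dzu
Hunk 5: at line 2 remove [vmc,whxpk,fjogw] add [ofqwn,wnaky,srel] -> 8 lines: cou vvbj unwkn ofqwn wnaky srel tebkv dzu
Final line count: 8

Answer: 8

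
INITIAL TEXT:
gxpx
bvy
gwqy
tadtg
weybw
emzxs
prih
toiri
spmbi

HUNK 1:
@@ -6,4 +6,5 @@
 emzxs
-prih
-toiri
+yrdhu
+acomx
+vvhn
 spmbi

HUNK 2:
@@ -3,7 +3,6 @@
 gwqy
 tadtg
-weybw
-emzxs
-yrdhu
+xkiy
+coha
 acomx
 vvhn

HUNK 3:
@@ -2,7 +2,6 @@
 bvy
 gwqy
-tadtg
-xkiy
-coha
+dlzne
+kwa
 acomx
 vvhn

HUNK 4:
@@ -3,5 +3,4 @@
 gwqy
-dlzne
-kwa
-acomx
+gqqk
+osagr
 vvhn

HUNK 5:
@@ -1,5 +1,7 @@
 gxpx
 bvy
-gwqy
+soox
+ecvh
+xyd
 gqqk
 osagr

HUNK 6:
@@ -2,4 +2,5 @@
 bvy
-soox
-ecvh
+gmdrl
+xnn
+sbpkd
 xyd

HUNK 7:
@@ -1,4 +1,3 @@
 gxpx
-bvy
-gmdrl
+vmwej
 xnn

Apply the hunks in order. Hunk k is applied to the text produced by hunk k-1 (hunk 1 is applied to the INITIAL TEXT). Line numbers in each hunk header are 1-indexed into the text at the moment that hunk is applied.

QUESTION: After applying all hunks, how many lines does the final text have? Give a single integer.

Answer: 9

Derivation:
Hunk 1: at line 6 remove [prih,toiri] add [yrdhu,acomx,vvhn] -> 10 lines: gxpx bvy gwqy tadtg weybw emzxs yrdhu acomx vvhn spmbi
Hunk 2: at line 3 remove [weybw,emzxs,yrdhu] add [xkiy,coha] -> 9 lines: gxpx bvy gwqy tadtg xkiy coha acomx vvhn spmbi
Hunk 3: at line 2 remove [tadtg,xkiy,coha] add [dlzne,kwa] -> 8 lines: gxpx bvy gwqy dlzne kwa acomx vvhn spmbi
Hunk 4: at line 3 remove [dlzne,kwa,acomx] add [gqqk,osagr] -> 7 lines: gxpx bvy gwqy gqqk osagr vvhn spmbi
Hunk 5: at line 1 remove [gwqy] add [soox,ecvh,xyd] -> 9 lines: gxpx bvy soox ecvh xyd gqqk osagr vvhn spmbi
Hunk 6: at line 2 remove [soox,ecvh] add [gmdrl,xnn,sbpkd] -> 10 lines: gxpx bvy gmdrl xnn sbpkd xyd gqqk osagr vvhn spmbi
Hunk 7: at line 1 remove [bvy,gmdrl] add [vmwej] -> 9 lines: gxpx vmwej xnn sbpkd xyd gqqk osagr vvhn spmbi
Final line count: 9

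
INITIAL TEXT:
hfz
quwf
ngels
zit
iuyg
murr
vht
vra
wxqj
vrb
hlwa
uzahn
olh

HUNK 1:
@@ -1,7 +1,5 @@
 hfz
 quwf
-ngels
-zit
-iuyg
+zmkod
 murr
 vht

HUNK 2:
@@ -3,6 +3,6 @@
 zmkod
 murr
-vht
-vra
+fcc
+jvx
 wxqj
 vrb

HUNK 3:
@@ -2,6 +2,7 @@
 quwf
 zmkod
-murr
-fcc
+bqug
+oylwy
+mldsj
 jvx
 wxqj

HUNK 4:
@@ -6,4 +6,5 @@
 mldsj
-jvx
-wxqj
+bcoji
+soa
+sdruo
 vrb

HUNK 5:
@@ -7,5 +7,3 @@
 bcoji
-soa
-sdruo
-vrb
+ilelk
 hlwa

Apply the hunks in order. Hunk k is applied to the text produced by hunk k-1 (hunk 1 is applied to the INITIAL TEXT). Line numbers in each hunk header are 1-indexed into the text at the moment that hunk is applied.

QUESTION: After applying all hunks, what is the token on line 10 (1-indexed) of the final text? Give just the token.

Hunk 1: at line 1 remove [ngels,zit,iuyg] add [zmkod] -> 11 lines: hfz quwf zmkod murr vht vra wxqj vrb hlwa uzahn olh
Hunk 2: at line 3 remove [vht,vra] add [fcc,jvx] -> 11 lines: hfz quwf zmkod murr fcc jvx wxqj vrb hlwa uzahn olh
Hunk 3: at line 2 remove [murr,fcc] add [bqug,oylwy,mldsj] -> 12 lines: hfz quwf zmkod bqug oylwy mldsj jvx wxqj vrb hlwa uzahn olh
Hunk 4: at line 6 remove [jvx,wxqj] add [bcoji,soa,sdruo] -> 13 lines: hfz quwf zmkod bqug oylwy mldsj bcoji soa sdruo vrb hlwa uzahn olh
Hunk 5: at line 7 remove [soa,sdruo,vrb] add [ilelk] -> 11 lines: hfz quwf zmkod bqug oylwy mldsj bcoji ilelk hlwa uzahn olh
Final line 10: uzahn

Answer: uzahn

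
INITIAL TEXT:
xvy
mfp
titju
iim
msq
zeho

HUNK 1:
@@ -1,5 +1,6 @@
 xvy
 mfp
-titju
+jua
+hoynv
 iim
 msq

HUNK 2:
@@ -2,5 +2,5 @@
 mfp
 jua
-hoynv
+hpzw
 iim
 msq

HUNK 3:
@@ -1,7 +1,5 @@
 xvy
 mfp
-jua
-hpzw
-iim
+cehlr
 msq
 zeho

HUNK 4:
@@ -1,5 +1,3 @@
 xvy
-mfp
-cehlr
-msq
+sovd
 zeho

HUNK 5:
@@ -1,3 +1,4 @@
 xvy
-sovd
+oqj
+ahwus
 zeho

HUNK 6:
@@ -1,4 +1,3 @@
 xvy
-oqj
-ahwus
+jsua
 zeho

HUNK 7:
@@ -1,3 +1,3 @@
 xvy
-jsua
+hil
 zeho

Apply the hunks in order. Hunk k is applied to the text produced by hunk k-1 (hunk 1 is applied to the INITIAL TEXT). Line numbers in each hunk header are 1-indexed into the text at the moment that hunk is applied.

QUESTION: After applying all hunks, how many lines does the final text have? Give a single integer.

Answer: 3

Derivation:
Hunk 1: at line 1 remove [titju] add [jua,hoynv] -> 7 lines: xvy mfp jua hoynv iim msq zeho
Hunk 2: at line 2 remove [hoynv] add [hpzw] -> 7 lines: xvy mfp jua hpzw iim msq zeho
Hunk 3: at line 1 remove [jua,hpzw,iim] add [cehlr] -> 5 lines: xvy mfp cehlr msq zeho
Hunk 4: at line 1 remove [mfp,cehlr,msq] add [sovd] -> 3 lines: xvy sovd zeho
Hunk 5: at line 1 remove [sovd] add [oqj,ahwus] -> 4 lines: xvy oqj ahwus zeho
Hunk 6: at line 1 remove [oqj,ahwus] add [jsua] -> 3 lines: xvy jsua zeho
Hunk 7: at line 1 remove [jsua] add [hil] -> 3 lines: xvy hil zeho
Final line count: 3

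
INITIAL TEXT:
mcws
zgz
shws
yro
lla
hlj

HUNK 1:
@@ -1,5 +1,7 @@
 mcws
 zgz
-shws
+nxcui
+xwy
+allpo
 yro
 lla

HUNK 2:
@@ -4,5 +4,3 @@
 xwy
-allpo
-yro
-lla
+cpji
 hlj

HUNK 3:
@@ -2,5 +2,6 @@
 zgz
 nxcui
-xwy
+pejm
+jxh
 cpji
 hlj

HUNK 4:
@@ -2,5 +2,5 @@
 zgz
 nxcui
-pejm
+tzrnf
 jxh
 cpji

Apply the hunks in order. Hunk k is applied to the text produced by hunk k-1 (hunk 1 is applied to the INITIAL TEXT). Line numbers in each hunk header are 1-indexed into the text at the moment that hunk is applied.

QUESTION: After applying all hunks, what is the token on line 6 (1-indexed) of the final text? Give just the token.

Answer: cpji

Derivation:
Hunk 1: at line 1 remove [shws] add [nxcui,xwy,allpo] -> 8 lines: mcws zgz nxcui xwy allpo yro lla hlj
Hunk 2: at line 4 remove [allpo,yro,lla] add [cpji] -> 6 lines: mcws zgz nxcui xwy cpji hlj
Hunk 3: at line 2 remove [xwy] add [pejm,jxh] -> 7 lines: mcws zgz nxcui pejm jxh cpji hlj
Hunk 4: at line 2 remove [pejm] add [tzrnf] -> 7 lines: mcws zgz nxcui tzrnf jxh cpji hlj
Final line 6: cpji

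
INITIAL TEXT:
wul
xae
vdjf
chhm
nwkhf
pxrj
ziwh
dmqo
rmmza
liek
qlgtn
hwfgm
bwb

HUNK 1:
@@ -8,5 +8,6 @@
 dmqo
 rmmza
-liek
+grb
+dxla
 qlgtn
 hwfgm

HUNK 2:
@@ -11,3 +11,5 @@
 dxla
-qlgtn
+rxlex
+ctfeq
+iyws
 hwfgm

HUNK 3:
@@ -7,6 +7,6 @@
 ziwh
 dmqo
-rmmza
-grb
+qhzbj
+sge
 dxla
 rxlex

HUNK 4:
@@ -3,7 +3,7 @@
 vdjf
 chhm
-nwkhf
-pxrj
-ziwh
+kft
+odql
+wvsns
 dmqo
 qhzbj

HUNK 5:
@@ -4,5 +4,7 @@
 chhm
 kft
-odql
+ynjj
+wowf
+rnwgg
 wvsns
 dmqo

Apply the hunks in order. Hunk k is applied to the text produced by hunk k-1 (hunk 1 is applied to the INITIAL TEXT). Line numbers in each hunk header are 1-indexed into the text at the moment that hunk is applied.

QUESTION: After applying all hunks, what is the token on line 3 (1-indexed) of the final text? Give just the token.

Answer: vdjf

Derivation:
Hunk 1: at line 8 remove [liek] add [grb,dxla] -> 14 lines: wul xae vdjf chhm nwkhf pxrj ziwh dmqo rmmza grb dxla qlgtn hwfgm bwb
Hunk 2: at line 11 remove [qlgtn] add [rxlex,ctfeq,iyws] -> 16 lines: wul xae vdjf chhm nwkhf pxrj ziwh dmqo rmmza grb dxla rxlex ctfeq iyws hwfgm bwb
Hunk 3: at line 7 remove [rmmza,grb] add [qhzbj,sge] -> 16 lines: wul xae vdjf chhm nwkhf pxrj ziwh dmqo qhzbj sge dxla rxlex ctfeq iyws hwfgm bwb
Hunk 4: at line 3 remove [nwkhf,pxrj,ziwh] add [kft,odql,wvsns] -> 16 lines: wul xae vdjf chhm kft odql wvsns dmqo qhzbj sge dxla rxlex ctfeq iyws hwfgm bwb
Hunk 5: at line 4 remove [odql] add [ynjj,wowf,rnwgg] -> 18 lines: wul xae vdjf chhm kft ynjj wowf rnwgg wvsns dmqo qhzbj sge dxla rxlex ctfeq iyws hwfgm bwb
Final line 3: vdjf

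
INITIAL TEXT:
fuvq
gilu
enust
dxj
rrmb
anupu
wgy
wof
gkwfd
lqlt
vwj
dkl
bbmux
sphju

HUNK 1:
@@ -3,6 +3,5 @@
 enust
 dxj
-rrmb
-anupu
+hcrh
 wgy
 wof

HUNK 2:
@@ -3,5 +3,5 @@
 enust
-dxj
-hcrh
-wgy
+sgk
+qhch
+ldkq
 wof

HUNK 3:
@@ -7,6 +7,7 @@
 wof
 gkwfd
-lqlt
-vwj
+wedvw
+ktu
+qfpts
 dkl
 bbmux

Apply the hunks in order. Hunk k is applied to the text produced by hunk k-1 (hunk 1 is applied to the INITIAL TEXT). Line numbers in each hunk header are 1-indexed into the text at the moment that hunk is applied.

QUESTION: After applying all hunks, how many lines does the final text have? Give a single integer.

Answer: 14

Derivation:
Hunk 1: at line 3 remove [rrmb,anupu] add [hcrh] -> 13 lines: fuvq gilu enust dxj hcrh wgy wof gkwfd lqlt vwj dkl bbmux sphju
Hunk 2: at line 3 remove [dxj,hcrh,wgy] add [sgk,qhch,ldkq] -> 13 lines: fuvq gilu enust sgk qhch ldkq wof gkwfd lqlt vwj dkl bbmux sphju
Hunk 3: at line 7 remove [lqlt,vwj] add [wedvw,ktu,qfpts] -> 14 lines: fuvq gilu enust sgk qhch ldkq wof gkwfd wedvw ktu qfpts dkl bbmux sphju
Final line count: 14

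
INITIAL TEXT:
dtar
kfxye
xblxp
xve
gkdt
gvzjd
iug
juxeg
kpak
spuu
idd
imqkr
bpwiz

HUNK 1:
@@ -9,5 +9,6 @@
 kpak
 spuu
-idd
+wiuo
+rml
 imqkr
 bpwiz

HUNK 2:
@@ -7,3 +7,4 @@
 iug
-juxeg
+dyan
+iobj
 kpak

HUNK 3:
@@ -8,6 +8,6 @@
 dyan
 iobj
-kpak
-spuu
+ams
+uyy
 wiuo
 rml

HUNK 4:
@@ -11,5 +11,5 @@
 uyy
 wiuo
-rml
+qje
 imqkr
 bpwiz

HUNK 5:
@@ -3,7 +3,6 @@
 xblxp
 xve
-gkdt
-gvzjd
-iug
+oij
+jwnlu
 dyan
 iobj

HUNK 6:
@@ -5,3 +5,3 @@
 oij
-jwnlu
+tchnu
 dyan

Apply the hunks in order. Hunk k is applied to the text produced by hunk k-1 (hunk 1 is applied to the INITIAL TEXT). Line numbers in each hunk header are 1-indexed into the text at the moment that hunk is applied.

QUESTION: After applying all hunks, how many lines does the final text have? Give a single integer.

Answer: 14

Derivation:
Hunk 1: at line 9 remove [idd] add [wiuo,rml] -> 14 lines: dtar kfxye xblxp xve gkdt gvzjd iug juxeg kpak spuu wiuo rml imqkr bpwiz
Hunk 2: at line 7 remove [juxeg] add [dyan,iobj] -> 15 lines: dtar kfxye xblxp xve gkdt gvzjd iug dyan iobj kpak spuu wiuo rml imqkr bpwiz
Hunk 3: at line 8 remove [kpak,spuu] add [ams,uyy] -> 15 lines: dtar kfxye xblxp xve gkdt gvzjd iug dyan iobj ams uyy wiuo rml imqkr bpwiz
Hunk 4: at line 11 remove [rml] add [qje] -> 15 lines: dtar kfxye xblxp xve gkdt gvzjd iug dyan iobj ams uyy wiuo qje imqkr bpwiz
Hunk 5: at line 3 remove [gkdt,gvzjd,iug] add [oij,jwnlu] -> 14 lines: dtar kfxye xblxp xve oij jwnlu dyan iobj ams uyy wiuo qje imqkr bpwiz
Hunk 6: at line 5 remove [jwnlu] add [tchnu] -> 14 lines: dtar kfxye xblxp xve oij tchnu dyan iobj ams uyy wiuo qje imqkr bpwiz
Final line count: 14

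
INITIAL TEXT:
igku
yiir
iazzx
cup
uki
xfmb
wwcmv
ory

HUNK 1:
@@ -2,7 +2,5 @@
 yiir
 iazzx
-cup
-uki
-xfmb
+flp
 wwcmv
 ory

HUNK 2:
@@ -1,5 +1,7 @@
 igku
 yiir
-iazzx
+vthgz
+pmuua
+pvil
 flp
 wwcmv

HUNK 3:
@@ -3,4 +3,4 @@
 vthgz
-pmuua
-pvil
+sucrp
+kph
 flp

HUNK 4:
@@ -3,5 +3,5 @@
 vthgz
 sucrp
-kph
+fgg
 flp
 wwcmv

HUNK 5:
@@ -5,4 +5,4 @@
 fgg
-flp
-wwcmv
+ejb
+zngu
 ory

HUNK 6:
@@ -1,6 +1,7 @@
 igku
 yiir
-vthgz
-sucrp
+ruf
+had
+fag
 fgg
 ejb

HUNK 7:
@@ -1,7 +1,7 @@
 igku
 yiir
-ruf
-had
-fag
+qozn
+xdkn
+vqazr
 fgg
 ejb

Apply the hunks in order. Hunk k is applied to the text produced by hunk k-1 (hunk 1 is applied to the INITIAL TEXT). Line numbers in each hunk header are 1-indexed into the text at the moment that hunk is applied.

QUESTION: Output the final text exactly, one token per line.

Answer: igku
yiir
qozn
xdkn
vqazr
fgg
ejb
zngu
ory

Derivation:
Hunk 1: at line 2 remove [cup,uki,xfmb] add [flp] -> 6 lines: igku yiir iazzx flp wwcmv ory
Hunk 2: at line 1 remove [iazzx] add [vthgz,pmuua,pvil] -> 8 lines: igku yiir vthgz pmuua pvil flp wwcmv ory
Hunk 3: at line 3 remove [pmuua,pvil] add [sucrp,kph] -> 8 lines: igku yiir vthgz sucrp kph flp wwcmv ory
Hunk 4: at line 3 remove [kph] add [fgg] -> 8 lines: igku yiir vthgz sucrp fgg flp wwcmv ory
Hunk 5: at line 5 remove [flp,wwcmv] add [ejb,zngu] -> 8 lines: igku yiir vthgz sucrp fgg ejb zngu ory
Hunk 6: at line 1 remove [vthgz,sucrp] add [ruf,had,fag] -> 9 lines: igku yiir ruf had fag fgg ejb zngu ory
Hunk 7: at line 1 remove [ruf,had,fag] add [qozn,xdkn,vqazr] -> 9 lines: igku yiir qozn xdkn vqazr fgg ejb zngu ory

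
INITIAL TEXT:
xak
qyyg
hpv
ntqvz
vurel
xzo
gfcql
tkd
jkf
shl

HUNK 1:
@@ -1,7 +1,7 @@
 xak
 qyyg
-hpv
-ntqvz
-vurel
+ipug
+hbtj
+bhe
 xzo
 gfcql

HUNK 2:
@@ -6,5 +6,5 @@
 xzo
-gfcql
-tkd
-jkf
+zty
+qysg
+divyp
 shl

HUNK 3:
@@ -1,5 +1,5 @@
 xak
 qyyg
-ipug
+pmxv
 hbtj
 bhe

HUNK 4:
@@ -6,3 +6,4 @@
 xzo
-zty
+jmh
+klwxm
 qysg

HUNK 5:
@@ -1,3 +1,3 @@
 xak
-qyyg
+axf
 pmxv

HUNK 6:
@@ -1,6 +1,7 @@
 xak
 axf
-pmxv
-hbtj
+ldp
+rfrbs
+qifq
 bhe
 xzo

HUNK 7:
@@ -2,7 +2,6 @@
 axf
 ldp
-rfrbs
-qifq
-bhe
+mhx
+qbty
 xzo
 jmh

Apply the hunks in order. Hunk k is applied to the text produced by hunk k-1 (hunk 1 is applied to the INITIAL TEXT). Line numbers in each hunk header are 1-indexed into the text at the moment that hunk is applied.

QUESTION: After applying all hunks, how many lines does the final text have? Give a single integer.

Hunk 1: at line 1 remove [hpv,ntqvz,vurel] add [ipug,hbtj,bhe] -> 10 lines: xak qyyg ipug hbtj bhe xzo gfcql tkd jkf shl
Hunk 2: at line 6 remove [gfcql,tkd,jkf] add [zty,qysg,divyp] -> 10 lines: xak qyyg ipug hbtj bhe xzo zty qysg divyp shl
Hunk 3: at line 1 remove [ipug] add [pmxv] -> 10 lines: xak qyyg pmxv hbtj bhe xzo zty qysg divyp shl
Hunk 4: at line 6 remove [zty] add [jmh,klwxm] -> 11 lines: xak qyyg pmxv hbtj bhe xzo jmh klwxm qysg divyp shl
Hunk 5: at line 1 remove [qyyg] add [axf] -> 11 lines: xak axf pmxv hbtj bhe xzo jmh klwxm qysg divyp shl
Hunk 6: at line 1 remove [pmxv,hbtj] add [ldp,rfrbs,qifq] -> 12 lines: xak axf ldp rfrbs qifq bhe xzo jmh klwxm qysg divyp shl
Hunk 7: at line 2 remove [rfrbs,qifq,bhe] add [mhx,qbty] -> 11 lines: xak axf ldp mhx qbty xzo jmh klwxm qysg divyp shl
Final line count: 11

Answer: 11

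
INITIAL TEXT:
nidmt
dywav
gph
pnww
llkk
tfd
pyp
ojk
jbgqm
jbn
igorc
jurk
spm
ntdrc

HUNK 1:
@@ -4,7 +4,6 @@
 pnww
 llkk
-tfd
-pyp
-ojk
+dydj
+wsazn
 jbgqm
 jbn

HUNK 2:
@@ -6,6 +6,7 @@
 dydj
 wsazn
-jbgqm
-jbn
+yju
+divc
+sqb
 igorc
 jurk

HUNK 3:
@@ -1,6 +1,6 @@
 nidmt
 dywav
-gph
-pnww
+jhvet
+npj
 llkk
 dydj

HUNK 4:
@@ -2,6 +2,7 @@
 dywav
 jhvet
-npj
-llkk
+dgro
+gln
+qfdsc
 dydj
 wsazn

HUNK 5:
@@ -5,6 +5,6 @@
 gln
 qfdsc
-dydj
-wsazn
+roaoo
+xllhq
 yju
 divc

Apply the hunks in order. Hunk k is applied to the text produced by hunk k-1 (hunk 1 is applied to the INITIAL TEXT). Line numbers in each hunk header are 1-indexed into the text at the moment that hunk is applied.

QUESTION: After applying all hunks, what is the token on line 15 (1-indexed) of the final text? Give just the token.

Hunk 1: at line 4 remove [tfd,pyp,ojk] add [dydj,wsazn] -> 13 lines: nidmt dywav gph pnww llkk dydj wsazn jbgqm jbn igorc jurk spm ntdrc
Hunk 2: at line 6 remove [jbgqm,jbn] add [yju,divc,sqb] -> 14 lines: nidmt dywav gph pnww llkk dydj wsazn yju divc sqb igorc jurk spm ntdrc
Hunk 3: at line 1 remove [gph,pnww] add [jhvet,npj] -> 14 lines: nidmt dywav jhvet npj llkk dydj wsazn yju divc sqb igorc jurk spm ntdrc
Hunk 4: at line 2 remove [npj,llkk] add [dgro,gln,qfdsc] -> 15 lines: nidmt dywav jhvet dgro gln qfdsc dydj wsazn yju divc sqb igorc jurk spm ntdrc
Hunk 5: at line 5 remove [dydj,wsazn] add [roaoo,xllhq] -> 15 lines: nidmt dywav jhvet dgro gln qfdsc roaoo xllhq yju divc sqb igorc jurk spm ntdrc
Final line 15: ntdrc

Answer: ntdrc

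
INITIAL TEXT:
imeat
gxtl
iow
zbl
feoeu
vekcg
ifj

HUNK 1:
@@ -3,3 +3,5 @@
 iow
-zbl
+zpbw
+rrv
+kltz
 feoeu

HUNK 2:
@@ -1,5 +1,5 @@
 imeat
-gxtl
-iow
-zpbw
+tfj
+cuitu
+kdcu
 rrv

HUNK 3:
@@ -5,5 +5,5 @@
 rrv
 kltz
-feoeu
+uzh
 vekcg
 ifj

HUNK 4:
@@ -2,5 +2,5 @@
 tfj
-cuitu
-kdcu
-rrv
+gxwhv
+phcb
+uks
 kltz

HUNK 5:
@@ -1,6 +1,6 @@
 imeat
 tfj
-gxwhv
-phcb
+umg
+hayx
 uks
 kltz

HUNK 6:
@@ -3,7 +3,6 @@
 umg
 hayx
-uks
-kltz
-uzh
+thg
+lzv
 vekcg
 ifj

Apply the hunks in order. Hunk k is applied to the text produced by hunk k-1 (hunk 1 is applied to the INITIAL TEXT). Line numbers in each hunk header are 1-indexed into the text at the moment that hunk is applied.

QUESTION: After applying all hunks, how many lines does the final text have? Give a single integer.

Hunk 1: at line 3 remove [zbl] add [zpbw,rrv,kltz] -> 9 lines: imeat gxtl iow zpbw rrv kltz feoeu vekcg ifj
Hunk 2: at line 1 remove [gxtl,iow,zpbw] add [tfj,cuitu,kdcu] -> 9 lines: imeat tfj cuitu kdcu rrv kltz feoeu vekcg ifj
Hunk 3: at line 5 remove [feoeu] add [uzh] -> 9 lines: imeat tfj cuitu kdcu rrv kltz uzh vekcg ifj
Hunk 4: at line 2 remove [cuitu,kdcu,rrv] add [gxwhv,phcb,uks] -> 9 lines: imeat tfj gxwhv phcb uks kltz uzh vekcg ifj
Hunk 5: at line 1 remove [gxwhv,phcb] add [umg,hayx] -> 9 lines: imeat tfj umg hayx uks kltz uzh vekcg ifj
Hunk 6: at line 3 remove [uks,kltz,uzh] add [thg,lzv] -> 8 lines: imeat tfj umg hayx thg lzv vekcg ifj
Final line count: 8

Answer: 8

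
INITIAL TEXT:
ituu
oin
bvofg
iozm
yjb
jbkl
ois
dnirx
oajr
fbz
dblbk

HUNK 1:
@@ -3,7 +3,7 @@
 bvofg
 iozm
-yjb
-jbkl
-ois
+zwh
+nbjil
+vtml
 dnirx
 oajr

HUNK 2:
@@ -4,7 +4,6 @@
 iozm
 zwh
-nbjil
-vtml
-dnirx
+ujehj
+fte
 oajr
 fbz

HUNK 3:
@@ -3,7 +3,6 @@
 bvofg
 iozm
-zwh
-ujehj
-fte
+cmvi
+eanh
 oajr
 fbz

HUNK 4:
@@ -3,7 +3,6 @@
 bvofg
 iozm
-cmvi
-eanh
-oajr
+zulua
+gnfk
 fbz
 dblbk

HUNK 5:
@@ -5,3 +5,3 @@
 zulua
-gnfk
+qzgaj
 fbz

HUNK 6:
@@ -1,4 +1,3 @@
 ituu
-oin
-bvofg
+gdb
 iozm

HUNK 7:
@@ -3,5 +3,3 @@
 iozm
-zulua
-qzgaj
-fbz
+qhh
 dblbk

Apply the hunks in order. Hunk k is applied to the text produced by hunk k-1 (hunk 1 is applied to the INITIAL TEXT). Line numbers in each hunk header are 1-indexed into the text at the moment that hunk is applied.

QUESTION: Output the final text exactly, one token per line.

Answer: ituu
gdb
iozm
qhh
dblbk

Derivation:
Hunk 1: at line 3 remove [yjb,jbkl,ois] add [zwh,nbjil,vtml] -> 11 lines: ituu oin bvofg iozm zwh nbjil vtml dnirx oajr fbz dblbk
Hunk 2: at line 4 remove [nbjil,vtml,dnirx] add [ujehj,fte] -> 10 lines: ituu oin bvofg iozm zwh ujehj fte oajr fbz dblbk
Hunk 3: at line 3 remove [zwh,ujehj,fte] add [cmvi,eanh] -> 9 lines: ituu oin bvofg iozm cmvi eanh oajr fbz dblbk
Hunk 4: at line 3 remove [cmvi,eanh,oajr] add [zulua,gnfk] -> 8 lines: ituu oin bvofg iozm zulua gnfk fbz dblbk
Hunk 5: at line 5 remove [gnfk] add [qzgaj] -> 8 lines: ituu oin bvofg iozm zulua qzgaj fbz dblbk
Hunk 6: at line 1 remove [oin,bvofg] add [gdb] -> 7 lines: ituu gdb iozm zulua qzgaj fbz dblbk
Hunk 7: at line 3 remove [zulua,qzgaj,fbz] add [qhh] -> 5 lines: ituu gdb iozm qhh dblbk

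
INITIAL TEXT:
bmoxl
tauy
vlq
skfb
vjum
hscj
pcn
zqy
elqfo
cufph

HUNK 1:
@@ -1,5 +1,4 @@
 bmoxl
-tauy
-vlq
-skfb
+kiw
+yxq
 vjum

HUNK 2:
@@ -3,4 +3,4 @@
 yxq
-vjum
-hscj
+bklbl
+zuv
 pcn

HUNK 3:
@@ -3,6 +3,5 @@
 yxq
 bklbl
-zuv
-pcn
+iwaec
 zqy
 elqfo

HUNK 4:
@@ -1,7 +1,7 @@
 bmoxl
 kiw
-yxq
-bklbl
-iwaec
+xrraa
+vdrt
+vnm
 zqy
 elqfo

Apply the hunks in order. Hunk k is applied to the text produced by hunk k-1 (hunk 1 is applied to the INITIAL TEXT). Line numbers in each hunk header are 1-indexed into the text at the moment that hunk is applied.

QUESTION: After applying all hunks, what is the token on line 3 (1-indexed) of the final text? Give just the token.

Hunk 1: at line 1 remove [tauy,vlq,skfb] add [kiw,yxq] -> 9 lines: bmoxl kiw yxq vjum hscj pcn zqy elqfo cufph
Hunk 2: at line 3 remove [vjum,hscj] add [bklbl,zuv] -> 9 lines: bmoxl kiw yxq bklbl zuv pcn zqy elqfo cufph
Hunk 3: at line 3 remove [zuv,pcn] add [iwaec] -> 8 lines: bmoxl kiw yxq bklbl iwaec zqy elqfo cufph
Hunk 4: at line 1 remove [yxq,bklbl,iwaec] add [xrraa,vdrt,vnm] -> 8 lines: bmoxl kiw xrraa vdrt vnm zqy elqfo cufph
Final line 3: xrraa

Answer: xrraa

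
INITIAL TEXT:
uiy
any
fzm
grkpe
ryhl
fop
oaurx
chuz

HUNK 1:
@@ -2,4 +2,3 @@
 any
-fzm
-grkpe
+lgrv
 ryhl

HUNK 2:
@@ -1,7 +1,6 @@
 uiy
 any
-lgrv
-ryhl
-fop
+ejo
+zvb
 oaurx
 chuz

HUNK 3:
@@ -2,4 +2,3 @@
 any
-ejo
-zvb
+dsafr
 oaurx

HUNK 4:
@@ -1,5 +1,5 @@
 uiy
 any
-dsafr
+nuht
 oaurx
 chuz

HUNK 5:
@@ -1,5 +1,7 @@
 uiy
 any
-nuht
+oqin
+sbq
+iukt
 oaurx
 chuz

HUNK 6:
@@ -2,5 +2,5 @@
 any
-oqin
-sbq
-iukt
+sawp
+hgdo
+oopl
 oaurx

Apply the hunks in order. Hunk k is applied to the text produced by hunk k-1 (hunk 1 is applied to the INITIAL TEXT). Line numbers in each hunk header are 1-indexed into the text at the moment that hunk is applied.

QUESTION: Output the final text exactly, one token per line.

Hunk 1: at line 2 remove [fzm,grkpe] add [lgrv] -> 7 lines: uiy any lgrv ryhl fop oaurx chuz
Hunk 2: at line 1 remove [lgrv,ryhl,fop] add [ejo,zvb] -> 6 lines: uiy any ejo zvb oaurx chuz
Hunk 3: at line 2 remove [ejo,zvb] add [dsafr] -> 5 lines: uiy any dsafr oaurx chuz
Hunk 4: at line 1 remove [dsafr] add [nuht] -> 5 lines: uiy any nuht oaurx chuz
Hunk 5: at line 1 remove [nuht] add [oqin,sbq,iukt] -> 7 lines: uiy any oqin sbq iukt oaurx chuz
Hunk 6: at line 2 remove [oqin,sbq,iukt] add [sawp,hgdo,oopl] -> 7 lines: uiy any sawp hgdo oopl oaurx chuz

Answer: uiy
any
sawp
hgdo
oopl
oaurx
chuz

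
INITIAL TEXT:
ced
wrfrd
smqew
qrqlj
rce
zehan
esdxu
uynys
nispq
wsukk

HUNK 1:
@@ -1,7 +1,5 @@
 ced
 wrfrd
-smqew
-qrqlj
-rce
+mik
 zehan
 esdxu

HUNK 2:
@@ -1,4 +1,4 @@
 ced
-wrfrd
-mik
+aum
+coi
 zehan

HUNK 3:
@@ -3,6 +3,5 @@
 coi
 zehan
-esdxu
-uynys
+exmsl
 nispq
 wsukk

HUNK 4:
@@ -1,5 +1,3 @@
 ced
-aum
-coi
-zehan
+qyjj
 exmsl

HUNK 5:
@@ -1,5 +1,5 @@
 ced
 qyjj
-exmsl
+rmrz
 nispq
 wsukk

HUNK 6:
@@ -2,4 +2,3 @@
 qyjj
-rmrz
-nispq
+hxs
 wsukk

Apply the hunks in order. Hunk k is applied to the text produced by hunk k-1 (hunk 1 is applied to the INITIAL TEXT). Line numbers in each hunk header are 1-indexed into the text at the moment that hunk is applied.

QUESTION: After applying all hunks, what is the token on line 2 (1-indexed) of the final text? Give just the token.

Hunk 1: at line 1 remove [smqew,qrqlj,rce] add [mik] -> 8 lines: ced wrfrd mik zehan esdxu uynys nispq wsukk
Hunk 2: at line 1 remove [wrfrd,mik] add [aum,coi] -> 8 lines: ced aum coi zehan esdxu uynys nispq wsukk
Hunk 3: at line 3 remove [esdxu,uynys] add [exmsl] -> 7 lines: ced aum coi zehan exmsl nispq wsukk
Hunk 4: at line 1 remove [aum,coi,zehan] add [qyjj] -> 5 lines: ced qyjj exmsl nispq wsukk
Hunk 5: at line 1 remove [exmsl] add [rmrz] -> 5 lines: ced qyjj rmrz nispq wsukk
Hunk 6: at line 2 remove [rmrz,nispq] add [hxs] -> 4 lines: ced qyjj hxs wsukk
Final line 2: qyjj

Answer: qyjj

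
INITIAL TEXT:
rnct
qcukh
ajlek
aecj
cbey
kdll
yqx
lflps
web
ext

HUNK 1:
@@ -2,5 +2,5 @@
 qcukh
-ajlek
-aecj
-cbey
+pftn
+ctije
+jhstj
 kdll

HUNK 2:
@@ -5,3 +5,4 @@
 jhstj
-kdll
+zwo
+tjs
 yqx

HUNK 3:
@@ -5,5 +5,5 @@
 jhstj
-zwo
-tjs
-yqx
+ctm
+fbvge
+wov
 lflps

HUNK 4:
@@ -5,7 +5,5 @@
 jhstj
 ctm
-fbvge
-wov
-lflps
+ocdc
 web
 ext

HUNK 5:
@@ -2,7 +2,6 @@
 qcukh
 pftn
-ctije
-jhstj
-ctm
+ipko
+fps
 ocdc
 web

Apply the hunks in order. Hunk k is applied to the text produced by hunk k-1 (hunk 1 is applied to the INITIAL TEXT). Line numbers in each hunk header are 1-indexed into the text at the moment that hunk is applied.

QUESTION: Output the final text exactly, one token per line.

Answer: rnct
qcukh
pftn
ipko
fps
ocdc
web
ext

Derivation:
Hunk 1: at line 2 remove [ajlek,aecj,cbey] add [pftn,ctije,jhstj] -> 10 lines: rnct qcukh pftn ctije jhstj kdll yqx lflps web ext
Hunk 2: at line 5 remove [kdll] add [zwo,tjs] -> 11 lines: rnct qcukh pftn ctije jhstj zwo tjs yqx lflps web ext
Hunk 3: at line 5 remove [zwo,tjs,yqx] add [ctm,fbvge,wov] -> 11 lines: rnct qcukh pftn ctije jhstj ctm fbvge wov lflps web ext
Hunk 4: at line 5 remove [fbvge,wov,lflps] add [ocdc] -> 9 lines: rnct qcukh pftn ctije jhstj ctm ocdc web ext
Hunk 5: at line 2 remove [ctije,jhstj,ctm] add [ipko,fps] -> 8 lines: rnct qcukh pftn ipko fps ocdc web ext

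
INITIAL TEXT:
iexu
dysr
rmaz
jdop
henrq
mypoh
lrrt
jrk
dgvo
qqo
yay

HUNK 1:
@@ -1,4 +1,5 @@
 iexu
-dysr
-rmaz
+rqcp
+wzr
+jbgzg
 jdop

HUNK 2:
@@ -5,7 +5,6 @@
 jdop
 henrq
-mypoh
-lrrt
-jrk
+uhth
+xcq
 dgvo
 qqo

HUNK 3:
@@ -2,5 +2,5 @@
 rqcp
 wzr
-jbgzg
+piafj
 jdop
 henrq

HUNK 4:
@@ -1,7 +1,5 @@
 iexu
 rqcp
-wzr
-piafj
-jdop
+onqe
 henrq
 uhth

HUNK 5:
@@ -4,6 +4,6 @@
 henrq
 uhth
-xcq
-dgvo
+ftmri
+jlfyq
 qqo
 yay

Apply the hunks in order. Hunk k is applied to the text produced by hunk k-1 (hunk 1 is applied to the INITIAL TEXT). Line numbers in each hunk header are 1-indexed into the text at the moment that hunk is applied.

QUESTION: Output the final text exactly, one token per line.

Answer: iexu
rqcp
onqe
henrq
uhth
ftmri
jlfyq
qqo
yay

Derivation:
Hunk 1: at line 1 remove [dysr,rmaz] add [rqcp,wzr,jbgzg] -> 12 lines: iexu rqcp wzr jbgzg jdop henrq mypoh lrrt jrk dgvo qqo yay
Hunk 2: at line 5 remove [mypoh,lrrt,jrk] add [uhth,xcq] -> 11 lines: iexu rqcp wzr jbgzg jdop henrq uhth xcq dgvo qqo yay
Hunk 3: at line 2 remove [jbgzg] add [piafj] -> 11 lines: iexu rqcp wzr piafj jdop henrq uhth xcq dgvo qqo yay
Hunk 4: at line 1 remove [wzr,piafj,jdop] add [onqe] -> 9 lines: iexu rqcp onqe henrq uhth xcq dgvo qqo yay
Hunk 5: at line 4 remove [xcq,dgvo] add [ftmri,jlfyq] -> 9 lines: iexu rqcp onqe henrq uhth ftmri jlfyq qqo yay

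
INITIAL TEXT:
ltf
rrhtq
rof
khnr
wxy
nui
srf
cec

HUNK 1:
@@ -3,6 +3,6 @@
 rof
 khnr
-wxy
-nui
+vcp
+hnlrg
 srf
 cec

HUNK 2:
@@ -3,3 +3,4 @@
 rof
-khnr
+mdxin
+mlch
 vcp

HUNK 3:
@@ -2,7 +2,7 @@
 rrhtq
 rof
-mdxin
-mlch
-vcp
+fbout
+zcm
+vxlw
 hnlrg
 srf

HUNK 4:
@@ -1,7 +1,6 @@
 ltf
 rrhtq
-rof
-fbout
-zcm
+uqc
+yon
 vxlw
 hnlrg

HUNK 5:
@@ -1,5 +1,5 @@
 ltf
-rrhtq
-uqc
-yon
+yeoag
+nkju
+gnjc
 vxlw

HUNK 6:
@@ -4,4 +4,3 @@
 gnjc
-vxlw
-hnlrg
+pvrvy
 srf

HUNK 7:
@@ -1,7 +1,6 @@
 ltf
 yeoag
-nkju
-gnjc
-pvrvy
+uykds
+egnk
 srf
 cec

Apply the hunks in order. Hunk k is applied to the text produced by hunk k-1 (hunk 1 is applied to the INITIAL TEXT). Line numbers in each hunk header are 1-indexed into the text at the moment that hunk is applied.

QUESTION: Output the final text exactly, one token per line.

Answer: ltf
yeoag
uykds
egnk
srf
cec

Derivation:
Hunk 1: at line 3 remove [wxy,nui] add [vcp,hnlrg] -> 8 lines: ltf rrhtq rof khnr vcp hnlrg srf cec
Hunk 2: at line 3 remove [khnr] add [mdxin,mlch] -> 9 lines: ltf rrhtq rof mdxin mlch vcp hnlrg srf cec
Hunk 3: at line 2 remove [mdxin,mlch,vcp] add [fbout,zcm,vxlw] -> 9 lines: ltf rrhtq rof fbout zcm vxlw hnlrg srf cec
Hunk 4: at line 1 remove [rof,fbout,zcm] add [uqc,yon] -> 8 lines: ltf rrhtq uqc yon vxlw hnlrg srf cec
Hunk 5: at line 1 remove [rrhtq,uqc,yon] add [yeoag,nkju,gnjc] -> 8 lines: ltf yeoag nkju gnjc vxlw hnlrg srf cec
Hunk 6: at line 4 remove [vxlw,hnlrg] add [pvrvy] -> 7 lines: ltf yeoag nkju gnjc pvrvy srf cec
Hunk 7: at line 1 remove [nkju,gnjc,pvrvy] add [uykds,egnk] -> 6 lines: ltf yeoag uykds egnk srf cec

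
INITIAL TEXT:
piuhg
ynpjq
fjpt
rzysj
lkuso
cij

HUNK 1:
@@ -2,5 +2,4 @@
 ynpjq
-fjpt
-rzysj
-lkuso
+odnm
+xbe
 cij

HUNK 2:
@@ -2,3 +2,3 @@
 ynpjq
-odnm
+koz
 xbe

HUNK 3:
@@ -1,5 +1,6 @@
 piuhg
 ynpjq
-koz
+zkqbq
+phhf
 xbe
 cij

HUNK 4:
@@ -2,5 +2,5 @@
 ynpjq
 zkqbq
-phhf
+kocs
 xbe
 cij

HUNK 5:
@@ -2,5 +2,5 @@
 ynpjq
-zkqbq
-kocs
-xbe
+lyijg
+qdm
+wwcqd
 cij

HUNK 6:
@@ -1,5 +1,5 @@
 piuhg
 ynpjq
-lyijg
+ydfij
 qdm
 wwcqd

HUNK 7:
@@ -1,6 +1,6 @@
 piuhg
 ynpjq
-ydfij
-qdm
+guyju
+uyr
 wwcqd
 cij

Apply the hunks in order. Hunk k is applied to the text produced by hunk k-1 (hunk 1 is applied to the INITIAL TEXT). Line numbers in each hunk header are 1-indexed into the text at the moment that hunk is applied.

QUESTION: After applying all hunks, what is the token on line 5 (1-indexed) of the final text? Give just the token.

Hunk 1: at line 2 remove [fjpt,rzysj,lkuso] add [odnm,xbe] -> 5 lines: piuhg ynpjq odnm xbe cij
Hunk 2: at line 2 remove [odnm] add [koz] -> 5 lines: piuhg ynpjq koz xbe cij
Hunk 3: at line 1 remove [koz] add [zkqbq,phhf] -> 6 lines: piuhg ynpjq zkqbq phhf xbe cij
Hunk 4: at line 2 remove [phhf] add [kocs] -> 6 lines: piuhg ynpjq zkqbq kocs xbe cij
Hunk 5: at line 2 remove [zkqbq,kocs,xbe] add [lyijg,qdm,wwcqd] -> 6 lines: piuhg ynpjq lyijg qdm wwcqd cij
Hunk 6: at line 1 remove [lyijg] add [ydfij] -> 6 lines: piuhg ynpjq ydfij qdm wwcqd cij
Hunk 7: at line 1 remove [ydfij,qdm] add [guyju,uyr] -> 6 lines: piuhg ynpjq guyju uyr wwcqd cij
Final line 5: wwcqd

Answer: wwcqd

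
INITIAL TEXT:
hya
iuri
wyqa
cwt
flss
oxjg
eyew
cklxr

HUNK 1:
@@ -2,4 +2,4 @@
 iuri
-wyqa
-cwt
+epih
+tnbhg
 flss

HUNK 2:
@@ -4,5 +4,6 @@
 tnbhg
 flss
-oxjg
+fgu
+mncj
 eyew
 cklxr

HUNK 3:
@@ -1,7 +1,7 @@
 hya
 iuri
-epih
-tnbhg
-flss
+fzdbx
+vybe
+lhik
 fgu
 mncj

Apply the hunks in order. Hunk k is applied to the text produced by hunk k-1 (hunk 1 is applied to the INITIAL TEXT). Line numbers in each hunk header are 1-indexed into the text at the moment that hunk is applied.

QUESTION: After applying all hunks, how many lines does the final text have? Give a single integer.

Hunk 1: at line 2 remove [wyqa,cwt] add [epih,tnbhg] -> 8 lines: hya iuri epih tnbhg flss oxjg eyew cklxr
Hunk 2: at line 4 remove [oxjg] add [fgu,mncj] -> 9 lines: hya iuri epih tnbhg flss fgu mncj eyew cklxr
Hunk 3: at line 1 remove [epih,tnbhg,flss] add [fzdbx,vybe,lhik] -> 9 lines: hya iuri fzdbx vybe lhik fgu mncj eyew cklxr
Final line count: 9

Answer: 9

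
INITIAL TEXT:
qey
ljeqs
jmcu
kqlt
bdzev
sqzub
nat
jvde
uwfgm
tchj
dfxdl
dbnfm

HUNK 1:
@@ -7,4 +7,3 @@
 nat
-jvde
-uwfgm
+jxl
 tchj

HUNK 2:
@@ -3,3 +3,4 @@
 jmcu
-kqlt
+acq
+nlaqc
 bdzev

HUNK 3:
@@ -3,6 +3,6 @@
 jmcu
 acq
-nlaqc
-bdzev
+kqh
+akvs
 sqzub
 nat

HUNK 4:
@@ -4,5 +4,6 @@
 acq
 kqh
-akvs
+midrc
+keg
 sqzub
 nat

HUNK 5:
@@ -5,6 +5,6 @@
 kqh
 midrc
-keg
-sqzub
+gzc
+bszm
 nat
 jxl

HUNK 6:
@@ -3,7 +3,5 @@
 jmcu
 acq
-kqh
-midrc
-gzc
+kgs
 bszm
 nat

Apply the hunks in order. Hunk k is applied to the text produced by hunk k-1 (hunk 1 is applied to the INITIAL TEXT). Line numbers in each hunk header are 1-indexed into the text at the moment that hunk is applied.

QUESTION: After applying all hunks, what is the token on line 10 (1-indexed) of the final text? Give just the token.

Answer: dfxdl

Derivation:
Hunk 1: at line 7 remove [jvde,uwfgm] add [jxl] -> 11 lines: qey ljeqs jmcu kqlt bdzev sqzub nat jxl tchj dfxdl dbnfm
Hunk 2: at line 3 remove [kqlt] add [acq,nlaqc] -> 12 lines: qey ljeqs jmcu acq nlaqc bdzev sqzub nat jxl tchj dfxdl dbnfm
Hunk 3: at line 3 remove [nlaqc,bdzev] add [kqh,akvs] -> 12 lines: qey ljeqs jmcu acq kqh akvs sqzub nat jxl tchj dfxdl dbnfm
Hunk 4: at line 4 remove [akvs] add [midrc,keg] -> 13 lines: qey ljeqs jmcu acq kqh midrc keg sqzub nat jxl tchj dfxdl dbnfm
Hunk 5: at line 5 remove [keg,sqzub] add [gzc,bszm] -> 13 lines: qey ljeqs jmcu acq kqh midrc gzc bszm nat jxl tchj dfxdl dbnfm
Hunk 6: at line 3 remove [kqh,midrc,gzc] add [kgs] -> 11 lines: qey ljeqs jmcu acq kgs bszm nat jxl tchj dfxdl dbnfm
Final line 10: dfxdl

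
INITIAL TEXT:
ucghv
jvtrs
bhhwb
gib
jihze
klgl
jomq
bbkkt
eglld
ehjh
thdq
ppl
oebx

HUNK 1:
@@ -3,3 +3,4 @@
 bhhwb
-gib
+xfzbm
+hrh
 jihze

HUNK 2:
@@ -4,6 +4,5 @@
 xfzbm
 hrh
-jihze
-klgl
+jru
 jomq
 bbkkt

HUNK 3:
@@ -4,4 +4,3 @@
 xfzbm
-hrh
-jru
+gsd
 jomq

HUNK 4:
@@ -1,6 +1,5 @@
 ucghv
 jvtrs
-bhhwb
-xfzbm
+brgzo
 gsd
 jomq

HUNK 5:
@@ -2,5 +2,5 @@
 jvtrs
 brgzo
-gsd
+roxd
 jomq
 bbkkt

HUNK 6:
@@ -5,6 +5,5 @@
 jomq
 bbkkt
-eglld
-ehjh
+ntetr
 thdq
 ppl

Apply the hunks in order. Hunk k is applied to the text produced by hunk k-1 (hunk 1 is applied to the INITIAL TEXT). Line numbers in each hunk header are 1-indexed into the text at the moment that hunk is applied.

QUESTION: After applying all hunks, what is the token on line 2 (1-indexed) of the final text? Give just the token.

Answer: jvtrs

Derivation:
Hunk 1: at line 3 remove [gib] add [xfzbm,hrh] -> 14 lines: ucghv jvtrs bhhwb xfzbm hrh jihze klgl jomq bbkkt eglld ehjh thdq ppl oebx
Hunk 2: at line 4 remove [jihze,klgl] add [jru] -> 13 lines: ucghv jvtrs bhhwb xfzbm hrh jru jomq bbkkt eglld ehjh thdq ppl oebx
Hunk 3: at line 4 remove [hrh,jru] add [gsd] -> 12 lines: ucghv jvtrs bhhwb xfzbm gsd jomq bbkkt eglld ehjh thdq ppl oebx
Hunk 4: at line 1 remove [bhhwb,xfzbm] add [brgzo] -> 11 lines: ucghv jvtrs brgzo gsd jomq bbkkt eglld ehjh thdq ppl oebx
Hunk 5: at line 2 remove [gsd] add [roxd] -> 11 lines: ucghv jvtrs brgzo roxd jomq bbkkt eglld ehjh thdq ppl oebx
Hunk 6: at line 5 remove [eglld,ehjh] add [ntetr] -> 10 lines: ucghv jvtrs brgzo roxd jomq bbkkt ntetr thdq ppl oebx
Final line 2: jvtrs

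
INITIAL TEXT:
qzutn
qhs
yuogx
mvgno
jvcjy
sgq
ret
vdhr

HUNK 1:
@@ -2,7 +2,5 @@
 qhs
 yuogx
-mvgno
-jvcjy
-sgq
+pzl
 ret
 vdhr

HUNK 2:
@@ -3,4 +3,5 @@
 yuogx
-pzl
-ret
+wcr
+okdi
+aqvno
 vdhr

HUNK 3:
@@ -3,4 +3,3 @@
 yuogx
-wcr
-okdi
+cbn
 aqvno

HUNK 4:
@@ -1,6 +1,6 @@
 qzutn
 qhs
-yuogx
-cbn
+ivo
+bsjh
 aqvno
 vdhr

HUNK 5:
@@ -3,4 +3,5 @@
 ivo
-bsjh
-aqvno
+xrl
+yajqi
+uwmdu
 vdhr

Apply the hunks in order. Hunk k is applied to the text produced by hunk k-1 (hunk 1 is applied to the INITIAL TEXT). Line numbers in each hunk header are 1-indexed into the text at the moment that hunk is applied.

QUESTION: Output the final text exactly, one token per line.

Hunk 1: at line 2 remove [mvgno,jvcjy,sgq] add [pzl] -> 6 lines: qzutn qhs yuogx pzl ret vdhr
Hunk 2: at line 3 remove [pzl,ret] add [wcr,okdi,aqvno] -> 7 lines: qzutn qhs yuogx wcr okdi aqvno vdhr
Hunk 3: at line 3 remove [wcr,okdi] add [cbn] -> 6 lines: qzutn qhs yuogx cbn aqvno vdhr
Hunk 4: at line 1 remove [yuogx,cbn] add [ivo,bsjh] -> 6 lines: qzutn qhs ivo bsjh aqvno vdhr
Hunk 5: at line 3 remove [bsjh,aqvno] add [xrl,yajqi,uwmdu] -> 7 lines: qzutn qhs ivo xrl yajqi uwmdu vdhr

Answer: qzutn
qhs
ivo
xrl
yajqi
uwmdu
vdhr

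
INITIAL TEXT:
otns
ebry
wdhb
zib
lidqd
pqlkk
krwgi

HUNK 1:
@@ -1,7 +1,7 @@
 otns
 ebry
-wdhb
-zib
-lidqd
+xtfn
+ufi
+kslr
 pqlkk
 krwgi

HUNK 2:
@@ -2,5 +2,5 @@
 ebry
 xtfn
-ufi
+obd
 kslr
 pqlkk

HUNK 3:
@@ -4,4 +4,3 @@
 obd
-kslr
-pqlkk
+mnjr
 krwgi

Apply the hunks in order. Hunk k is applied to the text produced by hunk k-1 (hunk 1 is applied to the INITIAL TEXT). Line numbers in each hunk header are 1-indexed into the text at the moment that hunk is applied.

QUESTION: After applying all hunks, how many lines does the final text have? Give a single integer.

Answer: 6

Derivation:
Hunk 1: at line 1 remove [wdhb,zib,lidqd] add [xtfn,ufi,kslr] -> 7 lines: otns ebry xtfn ufi kslr pqlkk krwgi
Hunk 2: at line 2 remove [ufi] add [obd] -> 7 lines: otns ebry xtfn obd kslr pqlkk krwgi
Hunk 3: at line 4 remove [kslr,pqlkk] add [mnjr] -> 6 lines: otns ebry xtfn obd mnjr krwgi
Final line count: 6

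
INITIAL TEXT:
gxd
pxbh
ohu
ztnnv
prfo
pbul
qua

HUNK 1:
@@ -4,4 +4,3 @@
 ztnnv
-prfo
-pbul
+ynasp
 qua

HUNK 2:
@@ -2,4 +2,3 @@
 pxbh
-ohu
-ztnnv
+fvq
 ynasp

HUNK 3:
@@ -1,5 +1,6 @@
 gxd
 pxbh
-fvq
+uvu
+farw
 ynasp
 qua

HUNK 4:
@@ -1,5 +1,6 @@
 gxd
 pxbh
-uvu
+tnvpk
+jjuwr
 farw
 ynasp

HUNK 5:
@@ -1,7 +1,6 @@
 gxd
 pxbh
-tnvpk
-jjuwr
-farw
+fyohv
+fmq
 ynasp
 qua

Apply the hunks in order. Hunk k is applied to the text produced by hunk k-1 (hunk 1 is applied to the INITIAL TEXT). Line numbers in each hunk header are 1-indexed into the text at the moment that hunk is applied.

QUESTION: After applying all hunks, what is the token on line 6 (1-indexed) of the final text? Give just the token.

Answer: qua

Derivation:
Hunk 1: at line 4 remove [prfo,pbul] add [ynasp] -> 6 lines: gxd pxbh ohu ztnnv ynasp qua
Hunk 2: at line 2 remove [ohu,ztnnv] add [fvq] -> 5 lines: gxd pxbh fvq ynasp qua
Hunk 3: at line 1 remove [fvq] add [uvu,farw] -> 6 lines: gxd pxbh uvu farw ynasp qua
Hunk 4: at line 1 remove [uvu] add [tnvpk,jjuwr] -> 7 lines: gxd pxbh tnvpk jjuwr farw ynasp qua
Hunk 5: at line 1 remove [tnvpk,jjuwr,farw] add [fyohv,fmq] -> 6 lines: gxd pxbh fyohv fmq ynasp qua
Final line 6: qua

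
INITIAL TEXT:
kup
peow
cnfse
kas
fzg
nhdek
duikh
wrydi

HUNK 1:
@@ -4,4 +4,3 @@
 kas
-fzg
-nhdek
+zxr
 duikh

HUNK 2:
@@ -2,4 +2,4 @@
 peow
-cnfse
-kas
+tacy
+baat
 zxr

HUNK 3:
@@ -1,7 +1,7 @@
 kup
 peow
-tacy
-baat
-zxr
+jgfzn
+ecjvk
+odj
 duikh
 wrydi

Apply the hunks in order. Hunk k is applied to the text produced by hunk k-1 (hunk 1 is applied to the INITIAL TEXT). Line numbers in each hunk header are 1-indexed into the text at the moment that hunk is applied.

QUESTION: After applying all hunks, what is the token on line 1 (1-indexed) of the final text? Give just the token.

Answer: kup

Derivation:
Hunk 1: at line 4 remove [fzg,nhdek] add [zxr] -> 7 lines: kup peow cnfse kas zxr duikh wrydi
Hunk 2: at line 2 remove [cnfse,kas] add [tacy,baat] -> 7 lines: kup peow tacy baat zxr duikh wrydi
Hunk 3: at line 1 remove [tacy,baat,zxr] add [jgfzn,ecjvk,odj] -> 7 lines: kup peow jgfzn ecjvk odj duikh wrydi
Final line 1: kup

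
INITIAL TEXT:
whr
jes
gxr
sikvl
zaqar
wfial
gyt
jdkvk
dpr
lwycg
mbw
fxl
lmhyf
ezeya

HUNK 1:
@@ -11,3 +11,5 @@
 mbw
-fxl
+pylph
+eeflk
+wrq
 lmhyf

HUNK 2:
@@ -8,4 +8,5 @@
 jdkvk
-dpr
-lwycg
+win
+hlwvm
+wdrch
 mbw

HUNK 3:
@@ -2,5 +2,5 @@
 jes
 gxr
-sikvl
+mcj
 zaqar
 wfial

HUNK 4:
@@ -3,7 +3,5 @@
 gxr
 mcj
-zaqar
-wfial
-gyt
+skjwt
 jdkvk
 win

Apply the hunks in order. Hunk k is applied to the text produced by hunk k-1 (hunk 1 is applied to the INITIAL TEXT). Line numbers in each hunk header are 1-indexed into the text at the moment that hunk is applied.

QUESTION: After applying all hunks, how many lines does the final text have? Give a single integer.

Answer: 15

Derivation:
Hunk 1: at line 11 remove [fxl] add [pylph,eeflk,wrq] -> 16 lines: whr jes gxr sikvl zaqar wfial gyt jdkvk dpr lwycg mbw pylph eeflk wrq lmhyf ezeya
Hunk 2: at line 8 remove [dpr,lwycg] add [win,hlwvm,wdrch] -> 17 lines: whr jes gxr sikvl zaqar wfial gyt jdkvk win hlwvm wdrch mbw pylph eeflk wrq lmhyf ezeya
Hunk 3: at line 2 remove [sikvl] add [mcj] -> 17 lines: whr jes gxr mcj zaqar wfial gyt jdkvk win hlwvm wdrch mbw pylph eeflk wrq lmhyf ezeya
Hunk 4: at line 3 remove [zaqar,wfial,gyt] add [skjwt] -> 15 lines: whr jes gxr mcj skjwt jdkvk win hlwvm wdrch mbw pylph eeflk wrq lmhyf ezeya
Final line count: 15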